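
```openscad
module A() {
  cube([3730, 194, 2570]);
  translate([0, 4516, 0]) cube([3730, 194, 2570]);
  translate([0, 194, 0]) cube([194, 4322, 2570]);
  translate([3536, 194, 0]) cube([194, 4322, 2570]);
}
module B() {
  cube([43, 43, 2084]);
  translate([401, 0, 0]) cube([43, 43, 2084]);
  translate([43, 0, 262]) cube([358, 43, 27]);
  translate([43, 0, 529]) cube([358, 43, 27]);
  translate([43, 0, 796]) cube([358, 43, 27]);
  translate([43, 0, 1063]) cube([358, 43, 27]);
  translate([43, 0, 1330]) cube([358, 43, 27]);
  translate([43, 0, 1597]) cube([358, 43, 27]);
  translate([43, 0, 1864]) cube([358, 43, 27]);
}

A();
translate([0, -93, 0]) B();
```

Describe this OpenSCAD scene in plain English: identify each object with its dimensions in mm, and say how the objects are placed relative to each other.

A is the wall frame of a small rectangular building: four walls, each 2570 mm tall and 194 mm thick, enclosing a footprint 3730 mm (x) by 4710 mm (y) outside-to-outside, with no floor or roof. The front and back walls (the −y and +y sides) span the full width; the two side walls fit between them.

B is a straight ladder. Two 43×43 mm vertical rails, 2084 mm tall, stand 444 mm apart (outside-to-outside) with their front faces coplanar on the −y side. 7 rungs, each 43 mm deep and 27 mm tall, span between the inner faces of the rails, front faces flush with the rails. The lowest rung's underside is at z = 262 mm and rungs are spaced 267 mm apart (underside to underside).

The ladder is on the floor beside the house frame on its −y side.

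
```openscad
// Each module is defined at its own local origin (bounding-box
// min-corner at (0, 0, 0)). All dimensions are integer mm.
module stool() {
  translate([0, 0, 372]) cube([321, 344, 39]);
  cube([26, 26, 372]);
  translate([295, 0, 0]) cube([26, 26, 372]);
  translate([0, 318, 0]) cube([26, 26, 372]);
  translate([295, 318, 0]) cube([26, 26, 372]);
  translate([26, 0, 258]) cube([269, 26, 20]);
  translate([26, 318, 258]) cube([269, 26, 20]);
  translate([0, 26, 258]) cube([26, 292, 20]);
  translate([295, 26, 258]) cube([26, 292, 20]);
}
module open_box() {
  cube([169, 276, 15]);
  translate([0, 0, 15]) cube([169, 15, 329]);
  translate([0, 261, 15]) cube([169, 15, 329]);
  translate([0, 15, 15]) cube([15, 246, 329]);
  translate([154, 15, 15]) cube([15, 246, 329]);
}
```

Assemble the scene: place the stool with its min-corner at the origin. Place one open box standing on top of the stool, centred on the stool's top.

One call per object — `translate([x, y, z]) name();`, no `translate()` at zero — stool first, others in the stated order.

stool();
translate([76, 34, 411]) open_box();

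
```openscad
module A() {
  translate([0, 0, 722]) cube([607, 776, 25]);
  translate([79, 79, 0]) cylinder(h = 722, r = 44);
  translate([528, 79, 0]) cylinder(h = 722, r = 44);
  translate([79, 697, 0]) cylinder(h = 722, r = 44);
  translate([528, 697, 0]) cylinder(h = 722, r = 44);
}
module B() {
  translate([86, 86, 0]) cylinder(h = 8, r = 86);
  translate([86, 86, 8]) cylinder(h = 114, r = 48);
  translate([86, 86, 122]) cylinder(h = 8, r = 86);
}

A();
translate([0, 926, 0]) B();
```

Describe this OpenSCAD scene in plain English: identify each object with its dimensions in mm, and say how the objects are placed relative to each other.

A is a table: top 607 mm (x) × 776 mm (y), 25 mm thick, upper face at z = 747 mm, on four round legs of 88 mm diameter, each leg's bounding box inset 35 mm from the nearest pair of top edges, running from z = 0 to the bottom of the top.

B is a spool: two coaxial disc flanges of radius 86 mm and thickness 8 mm, joined by a core cylinder of radius 48 mm and height 114 mm. The lower flange rests on z = 0 and the three cylinders share a vertical axis.

The spool is on the floor beside the table on its +y side.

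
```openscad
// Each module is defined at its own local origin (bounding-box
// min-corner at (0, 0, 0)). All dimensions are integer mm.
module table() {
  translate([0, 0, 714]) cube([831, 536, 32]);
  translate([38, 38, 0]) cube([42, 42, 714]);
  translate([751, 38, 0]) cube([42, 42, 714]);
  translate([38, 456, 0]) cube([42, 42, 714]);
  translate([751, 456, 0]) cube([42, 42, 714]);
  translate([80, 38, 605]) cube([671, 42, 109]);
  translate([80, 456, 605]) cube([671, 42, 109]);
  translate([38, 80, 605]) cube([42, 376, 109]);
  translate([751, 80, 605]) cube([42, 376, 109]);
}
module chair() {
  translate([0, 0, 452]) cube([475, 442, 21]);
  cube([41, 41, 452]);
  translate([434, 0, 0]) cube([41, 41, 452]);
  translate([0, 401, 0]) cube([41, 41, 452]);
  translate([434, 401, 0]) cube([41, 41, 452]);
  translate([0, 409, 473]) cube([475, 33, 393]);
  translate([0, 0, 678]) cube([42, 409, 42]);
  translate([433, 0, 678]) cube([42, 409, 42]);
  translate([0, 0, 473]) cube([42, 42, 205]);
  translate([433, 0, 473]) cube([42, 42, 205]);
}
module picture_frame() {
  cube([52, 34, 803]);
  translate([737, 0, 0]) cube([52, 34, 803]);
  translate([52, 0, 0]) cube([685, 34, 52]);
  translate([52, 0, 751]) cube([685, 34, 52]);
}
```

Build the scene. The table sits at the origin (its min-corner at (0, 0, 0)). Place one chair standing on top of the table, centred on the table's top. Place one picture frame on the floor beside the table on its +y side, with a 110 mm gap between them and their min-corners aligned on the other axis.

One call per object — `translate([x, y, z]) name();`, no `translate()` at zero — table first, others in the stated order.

table();
translate([178, 47, 746]) chair();
translate([0, 646, 0]) picture_frame();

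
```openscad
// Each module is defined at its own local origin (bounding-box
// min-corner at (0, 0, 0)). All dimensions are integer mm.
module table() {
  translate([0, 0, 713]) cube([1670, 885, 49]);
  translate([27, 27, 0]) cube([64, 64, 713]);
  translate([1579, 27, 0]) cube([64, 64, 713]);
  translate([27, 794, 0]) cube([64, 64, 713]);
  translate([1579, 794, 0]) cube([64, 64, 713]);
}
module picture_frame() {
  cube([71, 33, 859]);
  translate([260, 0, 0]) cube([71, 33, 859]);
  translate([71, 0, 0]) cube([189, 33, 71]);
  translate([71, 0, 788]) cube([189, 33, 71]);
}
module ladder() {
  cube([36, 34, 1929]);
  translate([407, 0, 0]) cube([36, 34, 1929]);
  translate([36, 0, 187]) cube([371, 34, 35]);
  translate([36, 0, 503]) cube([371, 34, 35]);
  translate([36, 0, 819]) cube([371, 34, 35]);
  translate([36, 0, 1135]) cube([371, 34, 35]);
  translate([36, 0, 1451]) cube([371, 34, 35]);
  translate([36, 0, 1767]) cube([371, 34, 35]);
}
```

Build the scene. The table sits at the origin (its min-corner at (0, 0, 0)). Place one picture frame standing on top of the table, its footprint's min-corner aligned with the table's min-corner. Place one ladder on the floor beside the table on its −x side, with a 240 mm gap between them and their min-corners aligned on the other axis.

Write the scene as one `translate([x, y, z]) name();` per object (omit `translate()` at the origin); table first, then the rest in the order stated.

table();
translate([0, 0, 762]) picture_frame();
translate([-683, 0, 0]) ladder();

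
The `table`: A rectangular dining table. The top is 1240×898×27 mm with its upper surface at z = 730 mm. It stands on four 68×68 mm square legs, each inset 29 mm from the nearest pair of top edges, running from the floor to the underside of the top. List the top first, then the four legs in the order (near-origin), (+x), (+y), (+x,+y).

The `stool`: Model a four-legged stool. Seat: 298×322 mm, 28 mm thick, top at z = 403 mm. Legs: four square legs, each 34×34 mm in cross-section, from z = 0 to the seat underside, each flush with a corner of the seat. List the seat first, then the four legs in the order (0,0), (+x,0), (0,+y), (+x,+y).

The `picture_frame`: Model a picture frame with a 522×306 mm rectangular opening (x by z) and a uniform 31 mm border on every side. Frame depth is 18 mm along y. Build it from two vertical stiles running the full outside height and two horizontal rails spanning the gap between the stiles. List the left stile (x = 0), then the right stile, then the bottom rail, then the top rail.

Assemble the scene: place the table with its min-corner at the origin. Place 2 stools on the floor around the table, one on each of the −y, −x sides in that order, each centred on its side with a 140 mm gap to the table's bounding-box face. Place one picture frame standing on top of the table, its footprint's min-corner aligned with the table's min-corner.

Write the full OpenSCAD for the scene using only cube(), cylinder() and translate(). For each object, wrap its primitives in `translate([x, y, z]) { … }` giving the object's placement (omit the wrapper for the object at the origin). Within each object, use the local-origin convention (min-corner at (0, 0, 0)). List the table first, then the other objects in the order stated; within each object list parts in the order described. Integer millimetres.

translate([0, 0, 703]) cube([1240, 898, 27]);
translate([29, 29, 0]) cube([68, 68, 703]);
translate([1143, 29, 0]) cube([68, 68, 703]);
translate([29, 801, 0]) cube([68, 68, 703]);
translate([1143, 801, 0]) cube([68, 68, 703]);
translate([471, -462, 0]) {
  translate([0, 0, 375]) cube([298, 322, 28]);
  cube([34, 34, 375]);
  translate([264, 0, 0]) cube([34, 34, 375]);
  translate([0, 288, 0]) cube([34, 34, 375]);
  translate([264, 288, 0]) cube([34, 34, 375]);
}
translate([-438, 288, 0]) {
  translate([0, 0, 375]) cube([298, 322, 28]);
  cube([34, 34, 375]);
  translate([264, 0, 0]) cube([34, 34, 375]);
  translate([0, 288, 0]) cube([34, 34, 375]);
  translate([264, 288, 0]) cube([34, 34, 375]);
}
translate([0, 0, 730]) {
  cube([31, 18, 368]);
  translate([553, 0, 0]) cube([31, 18, 368]);
  translate([31, 0, 0]) cube([522, 18, 31]);
  translate([31, 0, 337]) cube([522, 18, 31]);
}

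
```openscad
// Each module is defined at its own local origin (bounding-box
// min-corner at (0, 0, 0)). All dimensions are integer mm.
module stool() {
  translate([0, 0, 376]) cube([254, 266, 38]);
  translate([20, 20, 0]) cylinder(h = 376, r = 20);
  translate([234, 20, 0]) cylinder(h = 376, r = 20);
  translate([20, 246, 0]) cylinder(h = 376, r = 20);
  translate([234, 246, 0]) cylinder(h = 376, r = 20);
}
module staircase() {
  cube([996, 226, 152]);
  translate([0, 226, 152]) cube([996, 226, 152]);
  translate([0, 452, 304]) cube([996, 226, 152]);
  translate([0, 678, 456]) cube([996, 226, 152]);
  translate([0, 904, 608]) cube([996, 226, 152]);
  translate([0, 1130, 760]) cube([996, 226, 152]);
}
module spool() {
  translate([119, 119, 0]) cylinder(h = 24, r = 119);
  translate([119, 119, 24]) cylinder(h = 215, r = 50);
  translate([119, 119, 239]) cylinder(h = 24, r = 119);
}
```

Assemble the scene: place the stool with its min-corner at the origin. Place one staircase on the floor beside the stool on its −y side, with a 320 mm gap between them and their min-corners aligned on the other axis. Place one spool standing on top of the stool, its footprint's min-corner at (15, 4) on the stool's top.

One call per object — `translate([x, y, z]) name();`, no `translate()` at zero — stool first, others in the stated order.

stool();
translate([0, -1676, 0]) staircase();
translate([15, 4, 414]) spool();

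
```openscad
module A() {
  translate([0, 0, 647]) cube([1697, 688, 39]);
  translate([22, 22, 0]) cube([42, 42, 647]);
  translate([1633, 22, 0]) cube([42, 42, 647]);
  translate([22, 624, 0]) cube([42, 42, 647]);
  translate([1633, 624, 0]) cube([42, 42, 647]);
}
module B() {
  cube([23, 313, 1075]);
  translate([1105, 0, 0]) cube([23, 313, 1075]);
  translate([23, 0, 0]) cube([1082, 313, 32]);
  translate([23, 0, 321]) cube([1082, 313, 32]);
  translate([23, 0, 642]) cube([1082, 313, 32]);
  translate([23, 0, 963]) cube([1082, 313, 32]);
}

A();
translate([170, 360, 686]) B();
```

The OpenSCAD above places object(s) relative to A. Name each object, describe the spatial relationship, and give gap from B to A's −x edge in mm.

A is a table. B is a bookshelf. The bookshelf is on top of the table. The gap from the bookshelf to the table's −x edge is 170 mm.

The bookshelf's min-x is at 170; the table's min-x is 0; gap = 170 mm.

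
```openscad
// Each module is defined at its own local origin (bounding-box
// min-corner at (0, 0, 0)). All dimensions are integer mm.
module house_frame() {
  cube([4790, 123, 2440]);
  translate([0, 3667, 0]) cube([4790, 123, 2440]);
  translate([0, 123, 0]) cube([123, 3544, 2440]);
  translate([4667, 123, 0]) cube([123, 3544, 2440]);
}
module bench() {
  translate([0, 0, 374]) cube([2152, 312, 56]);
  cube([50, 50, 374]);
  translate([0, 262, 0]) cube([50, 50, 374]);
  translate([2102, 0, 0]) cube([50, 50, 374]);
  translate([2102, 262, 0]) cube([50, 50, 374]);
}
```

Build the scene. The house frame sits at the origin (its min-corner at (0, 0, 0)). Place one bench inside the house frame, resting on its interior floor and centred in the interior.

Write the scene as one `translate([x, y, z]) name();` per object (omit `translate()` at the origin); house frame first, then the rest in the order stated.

house_frame();
translate([1319, 1739, 0]) bench();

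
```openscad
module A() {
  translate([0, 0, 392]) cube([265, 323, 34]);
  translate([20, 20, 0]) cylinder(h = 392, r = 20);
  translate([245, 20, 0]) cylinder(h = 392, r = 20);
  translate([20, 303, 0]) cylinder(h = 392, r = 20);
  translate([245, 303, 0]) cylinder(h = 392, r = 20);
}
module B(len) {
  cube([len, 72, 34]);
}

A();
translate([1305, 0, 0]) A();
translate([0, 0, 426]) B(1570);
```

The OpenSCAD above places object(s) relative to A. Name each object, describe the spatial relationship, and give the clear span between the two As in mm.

A is a stool. B is a beam. A beam spans the tops of two stools. The clear span between the two stools is 1040 mm.

Second stool starts at x = 1305; first ends at x = 265; clear span = 1305 − 265 = 1040 mm.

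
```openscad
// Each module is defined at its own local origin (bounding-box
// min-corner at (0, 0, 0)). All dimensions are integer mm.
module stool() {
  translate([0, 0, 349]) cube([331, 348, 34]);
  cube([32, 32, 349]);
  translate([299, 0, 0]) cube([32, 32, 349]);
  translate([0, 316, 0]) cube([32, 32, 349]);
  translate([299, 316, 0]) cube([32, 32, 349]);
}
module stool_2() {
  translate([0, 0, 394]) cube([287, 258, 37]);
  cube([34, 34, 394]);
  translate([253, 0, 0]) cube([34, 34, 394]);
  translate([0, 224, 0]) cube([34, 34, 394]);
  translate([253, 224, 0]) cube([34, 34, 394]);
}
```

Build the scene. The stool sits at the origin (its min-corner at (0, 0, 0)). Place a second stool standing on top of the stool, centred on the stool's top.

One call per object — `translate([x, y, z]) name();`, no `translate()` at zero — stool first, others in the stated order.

stool();
translate([22, 45, 383]) stool_2();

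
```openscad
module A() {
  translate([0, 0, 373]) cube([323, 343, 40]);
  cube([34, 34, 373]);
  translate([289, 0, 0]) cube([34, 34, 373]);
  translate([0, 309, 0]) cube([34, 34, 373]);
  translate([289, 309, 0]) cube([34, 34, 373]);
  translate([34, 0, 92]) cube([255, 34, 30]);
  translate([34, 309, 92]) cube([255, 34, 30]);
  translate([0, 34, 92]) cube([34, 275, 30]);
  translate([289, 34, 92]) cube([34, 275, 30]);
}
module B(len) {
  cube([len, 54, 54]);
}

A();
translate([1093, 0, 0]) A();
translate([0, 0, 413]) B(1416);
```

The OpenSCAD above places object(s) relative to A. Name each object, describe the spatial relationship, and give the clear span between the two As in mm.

Second stool starts at x = 1093; first ends at x = 323; clear span = 1093 − 323 = 770 mm.

A is a stool. B is a beam. A beam spans the tops of two stools. The clear span between the two stools is 770 mm.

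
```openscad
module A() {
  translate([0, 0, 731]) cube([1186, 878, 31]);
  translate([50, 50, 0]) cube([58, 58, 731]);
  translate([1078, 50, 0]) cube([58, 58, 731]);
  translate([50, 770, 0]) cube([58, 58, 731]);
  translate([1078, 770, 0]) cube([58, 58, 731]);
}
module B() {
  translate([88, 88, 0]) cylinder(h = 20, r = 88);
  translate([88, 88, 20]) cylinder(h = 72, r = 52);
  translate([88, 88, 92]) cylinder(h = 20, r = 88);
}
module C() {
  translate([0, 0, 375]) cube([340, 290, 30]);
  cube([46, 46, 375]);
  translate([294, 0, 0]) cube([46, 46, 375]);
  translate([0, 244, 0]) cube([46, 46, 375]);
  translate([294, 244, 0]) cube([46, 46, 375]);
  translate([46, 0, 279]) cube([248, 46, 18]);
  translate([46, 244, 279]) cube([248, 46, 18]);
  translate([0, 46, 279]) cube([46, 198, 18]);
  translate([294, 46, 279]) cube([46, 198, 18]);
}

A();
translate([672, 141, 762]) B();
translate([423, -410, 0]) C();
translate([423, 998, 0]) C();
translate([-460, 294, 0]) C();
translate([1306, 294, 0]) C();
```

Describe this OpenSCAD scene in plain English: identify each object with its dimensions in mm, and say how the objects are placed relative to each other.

A is a table: top 1186 mm (x) × 878 mm (y), 31 mm thick, upper face at z = 762 mm, on four 58×58 mm square legs, each inset 50 mm from the nearest pair of top edges, running from z = 0 to the bottom of the top.

B is a spool: two coaxial disc flanges of radius 88 mm and thickness 20 mm, joined by a core cylinder of radius 52 mm and height 72 mm. The lower flange rests on z = 0 and the three cylinders share a vertical axis.

C is a four-legged stool. The seat is a 340×290×30 mm slab whose top surface is at z = 405 mm; four square legs, each 46×46 mm in cross-section, run from the floor (z = 0) to the underside of the seat, each flush with a corner of the seat. Four stretchers, 46 mm wide and 18 mm tall, connect adjacent legs with their undersides at z = 279 mm, each running between the inner faces of the legs it joins and aligned with the legs' outer faces on the other axis.

The spool is on top of the table. Four stools sit around the table at the −y, +y, −x, +x sides.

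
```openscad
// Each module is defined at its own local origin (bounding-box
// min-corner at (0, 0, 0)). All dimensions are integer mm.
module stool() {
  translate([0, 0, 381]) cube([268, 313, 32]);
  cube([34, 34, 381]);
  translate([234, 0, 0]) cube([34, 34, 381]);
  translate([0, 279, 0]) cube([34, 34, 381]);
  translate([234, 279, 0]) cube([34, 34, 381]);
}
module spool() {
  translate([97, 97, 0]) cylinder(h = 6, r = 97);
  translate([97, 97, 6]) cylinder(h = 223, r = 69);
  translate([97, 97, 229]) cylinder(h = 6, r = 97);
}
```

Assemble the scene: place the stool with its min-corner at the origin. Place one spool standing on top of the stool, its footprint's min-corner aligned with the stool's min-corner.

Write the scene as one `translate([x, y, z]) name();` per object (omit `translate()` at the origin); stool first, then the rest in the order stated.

stool();
translate([0, 0, 413]) spool();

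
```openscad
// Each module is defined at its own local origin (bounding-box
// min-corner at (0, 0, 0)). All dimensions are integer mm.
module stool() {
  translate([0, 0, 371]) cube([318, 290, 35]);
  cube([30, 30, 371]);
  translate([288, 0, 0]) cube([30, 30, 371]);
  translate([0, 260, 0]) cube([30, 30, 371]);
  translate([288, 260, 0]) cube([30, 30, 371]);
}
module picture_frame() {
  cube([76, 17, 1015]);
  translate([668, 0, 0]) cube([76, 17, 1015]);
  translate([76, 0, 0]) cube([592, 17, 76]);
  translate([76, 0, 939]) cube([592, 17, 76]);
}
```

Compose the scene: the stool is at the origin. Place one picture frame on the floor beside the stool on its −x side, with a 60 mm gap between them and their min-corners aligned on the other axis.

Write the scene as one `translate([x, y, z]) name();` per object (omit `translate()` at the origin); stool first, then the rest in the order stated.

stool();
translate([-804, 0, 0]) picture_frame();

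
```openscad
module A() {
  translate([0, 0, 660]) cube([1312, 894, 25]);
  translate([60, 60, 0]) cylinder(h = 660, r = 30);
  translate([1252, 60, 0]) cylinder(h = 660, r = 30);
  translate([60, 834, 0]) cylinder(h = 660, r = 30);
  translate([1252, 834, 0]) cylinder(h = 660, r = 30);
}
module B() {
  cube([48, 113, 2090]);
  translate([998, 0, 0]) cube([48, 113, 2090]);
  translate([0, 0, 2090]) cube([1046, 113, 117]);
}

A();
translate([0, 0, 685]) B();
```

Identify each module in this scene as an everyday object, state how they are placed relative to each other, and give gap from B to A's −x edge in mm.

A is a table. B is a door frame. The door frame is on top of the table. The gap from the door frame to the table's −x edge is 0 mm.

The door frame's min-x is at 0; the table's min-x is 0; gap = 0 mm.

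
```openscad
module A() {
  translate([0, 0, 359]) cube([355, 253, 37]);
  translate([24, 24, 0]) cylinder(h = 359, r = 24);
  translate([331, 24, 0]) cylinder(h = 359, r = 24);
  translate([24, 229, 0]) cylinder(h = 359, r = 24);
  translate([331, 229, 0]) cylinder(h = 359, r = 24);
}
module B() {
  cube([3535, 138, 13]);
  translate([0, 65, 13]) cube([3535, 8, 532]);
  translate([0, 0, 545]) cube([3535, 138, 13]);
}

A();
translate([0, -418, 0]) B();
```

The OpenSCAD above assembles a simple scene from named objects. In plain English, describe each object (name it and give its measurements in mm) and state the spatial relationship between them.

A is a four-legged stool. The seat is 355×253 mm, 37 mm thick, top at z = 396 mm. It stands on four round legs, each 48 mm in diameter, from z = 0 to the seat underside, each leg's axis is inset half a diameter from the nearest pair of seat edges (so the leg's bounding box is flush with the corner).

B is an I-beam lying along x, 3535 mm long. Overall section height 558 mm. Two flanges 138 mm wide (y) and 13 mm thick, one on the floor and one at the top; a web 8 mm thick runs between them, centred on the flange width.

The I-beam is on the floor beside the stool on its −y side.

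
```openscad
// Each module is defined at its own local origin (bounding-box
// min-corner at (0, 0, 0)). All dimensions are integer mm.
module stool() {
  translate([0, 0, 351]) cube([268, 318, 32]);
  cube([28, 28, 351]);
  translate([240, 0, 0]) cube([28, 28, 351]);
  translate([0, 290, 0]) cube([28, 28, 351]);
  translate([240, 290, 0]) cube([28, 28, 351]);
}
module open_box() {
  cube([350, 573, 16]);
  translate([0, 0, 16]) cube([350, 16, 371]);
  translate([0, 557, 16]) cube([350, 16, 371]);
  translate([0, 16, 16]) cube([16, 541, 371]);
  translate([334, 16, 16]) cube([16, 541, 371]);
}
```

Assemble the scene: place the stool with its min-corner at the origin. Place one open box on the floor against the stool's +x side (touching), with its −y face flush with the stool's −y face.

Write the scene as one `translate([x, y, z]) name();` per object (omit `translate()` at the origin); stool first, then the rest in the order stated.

stool();
translate([268, 0, 0]) open_box();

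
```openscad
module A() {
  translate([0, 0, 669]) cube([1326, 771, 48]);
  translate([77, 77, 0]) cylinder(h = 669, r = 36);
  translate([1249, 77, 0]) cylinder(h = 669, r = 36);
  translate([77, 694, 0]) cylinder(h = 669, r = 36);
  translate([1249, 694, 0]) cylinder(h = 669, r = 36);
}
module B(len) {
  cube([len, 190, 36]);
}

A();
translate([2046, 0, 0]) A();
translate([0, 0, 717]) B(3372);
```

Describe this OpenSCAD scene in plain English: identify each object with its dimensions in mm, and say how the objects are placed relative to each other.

A is a table with a 1326×771 mm rectangular top, 48 mm thick, top surface at z = 717 mm, supported by four round legs of 72 mm diameter, each leg's bounding box inset 41 mm from the nearest pair of top edges, running from the floor.

B is a rectangular beam 3372 mm long (x), 190 mm deep (y), 36 mm thick (z).

The beam spans the tops of two tables placed 720 mm apart, resting at z = 717 mm.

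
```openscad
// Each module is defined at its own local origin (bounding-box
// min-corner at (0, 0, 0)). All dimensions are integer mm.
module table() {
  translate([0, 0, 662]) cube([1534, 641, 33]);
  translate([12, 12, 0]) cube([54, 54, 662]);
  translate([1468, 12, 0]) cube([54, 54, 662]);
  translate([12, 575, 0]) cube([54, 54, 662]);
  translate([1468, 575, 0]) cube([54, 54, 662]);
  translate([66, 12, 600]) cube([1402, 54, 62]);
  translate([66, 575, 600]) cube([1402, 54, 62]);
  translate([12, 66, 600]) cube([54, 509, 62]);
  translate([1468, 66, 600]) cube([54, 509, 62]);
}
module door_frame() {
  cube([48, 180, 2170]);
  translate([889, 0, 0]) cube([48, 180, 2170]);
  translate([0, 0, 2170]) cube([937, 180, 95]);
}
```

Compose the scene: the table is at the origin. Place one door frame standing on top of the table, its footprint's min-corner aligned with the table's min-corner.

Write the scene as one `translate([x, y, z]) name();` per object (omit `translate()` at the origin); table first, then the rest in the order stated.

table();
translate([0, 0, 695]) door_frame();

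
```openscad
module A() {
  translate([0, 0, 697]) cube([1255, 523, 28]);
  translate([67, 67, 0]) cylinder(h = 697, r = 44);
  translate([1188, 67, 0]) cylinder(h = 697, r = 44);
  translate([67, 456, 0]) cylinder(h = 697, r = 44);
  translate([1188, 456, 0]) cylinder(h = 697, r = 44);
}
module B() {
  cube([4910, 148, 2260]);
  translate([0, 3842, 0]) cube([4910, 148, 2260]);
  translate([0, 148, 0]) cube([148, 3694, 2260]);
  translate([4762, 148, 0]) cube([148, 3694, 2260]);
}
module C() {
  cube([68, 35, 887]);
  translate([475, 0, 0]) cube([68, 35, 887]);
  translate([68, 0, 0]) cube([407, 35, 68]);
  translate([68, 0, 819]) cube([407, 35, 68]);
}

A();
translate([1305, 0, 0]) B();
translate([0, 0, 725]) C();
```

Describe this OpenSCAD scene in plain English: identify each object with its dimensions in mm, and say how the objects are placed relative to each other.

A is a table with a 1255×523 mm rectangular top, 28 mm thick, top surface at z = 725 mm, supported by four round legs of 88 mm diameter, each leg's bounding box inset 23 mm from the nearest pair of top edges, running from the floor.

B is the wall frame of a small rectangular building: four walls, each 2260 mm tall and 148 mm thick, enclosing a footprint 4910 mm (x) by 3990 mm (y) outside-to-outside, with no floor or roof. The front and back walls (the −y and +y sides) span the full width; the two side walls fit between them.

C is a picture frame with a 407×751 mm rectangular opening (x by z) and a uniform 68 mm border on every side. Frame depth is 35 mm along y. It is built from two vertical stiles running the full outside height and two horizontal rails spanning the gap between the stiles.

The house frame is on the floor beside the table on its +x side. The picture frame is on top of the table.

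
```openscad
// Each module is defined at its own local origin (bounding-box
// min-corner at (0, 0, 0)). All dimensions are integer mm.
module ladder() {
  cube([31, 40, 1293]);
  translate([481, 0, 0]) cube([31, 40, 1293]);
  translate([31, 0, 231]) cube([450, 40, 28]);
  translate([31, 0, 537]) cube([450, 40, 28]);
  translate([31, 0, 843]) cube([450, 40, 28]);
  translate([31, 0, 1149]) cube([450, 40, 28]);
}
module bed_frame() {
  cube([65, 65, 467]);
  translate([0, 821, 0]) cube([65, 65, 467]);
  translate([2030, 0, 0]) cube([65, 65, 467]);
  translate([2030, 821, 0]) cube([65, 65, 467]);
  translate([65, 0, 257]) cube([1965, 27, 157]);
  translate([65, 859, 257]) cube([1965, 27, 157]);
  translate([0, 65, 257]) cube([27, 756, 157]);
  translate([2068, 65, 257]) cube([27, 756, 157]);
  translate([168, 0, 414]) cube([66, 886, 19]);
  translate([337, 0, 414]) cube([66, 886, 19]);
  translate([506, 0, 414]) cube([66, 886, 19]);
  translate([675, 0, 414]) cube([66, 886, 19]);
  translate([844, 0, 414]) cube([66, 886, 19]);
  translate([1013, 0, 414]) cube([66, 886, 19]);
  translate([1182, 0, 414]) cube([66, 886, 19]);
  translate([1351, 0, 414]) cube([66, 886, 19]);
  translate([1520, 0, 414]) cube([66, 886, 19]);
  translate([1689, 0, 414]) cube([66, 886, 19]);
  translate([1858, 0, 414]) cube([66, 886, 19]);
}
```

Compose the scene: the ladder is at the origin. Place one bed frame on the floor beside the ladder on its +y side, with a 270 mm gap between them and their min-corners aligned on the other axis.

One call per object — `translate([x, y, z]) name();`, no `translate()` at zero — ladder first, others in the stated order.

ladder();
translate([0, 310, 0]) bed_frame();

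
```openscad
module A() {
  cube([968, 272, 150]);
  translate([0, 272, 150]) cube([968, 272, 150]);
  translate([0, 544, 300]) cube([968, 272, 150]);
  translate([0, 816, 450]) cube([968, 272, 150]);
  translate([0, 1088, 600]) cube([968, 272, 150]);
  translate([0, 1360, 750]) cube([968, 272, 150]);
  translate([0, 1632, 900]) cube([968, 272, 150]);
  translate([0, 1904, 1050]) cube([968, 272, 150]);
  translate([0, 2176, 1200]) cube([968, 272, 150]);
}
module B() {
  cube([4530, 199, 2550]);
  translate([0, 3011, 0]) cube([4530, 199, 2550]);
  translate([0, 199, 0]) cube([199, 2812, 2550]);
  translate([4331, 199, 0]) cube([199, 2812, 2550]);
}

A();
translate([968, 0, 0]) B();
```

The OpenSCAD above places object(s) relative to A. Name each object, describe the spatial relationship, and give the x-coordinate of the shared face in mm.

The staircase's +x face and the house frame's −x face are both at x = 968 mm.

A is a staircase. B is a house frame. The house frame is against the staircase's +x side, with their −y faces flush. The x-coordinate of the shared face is 968 mm.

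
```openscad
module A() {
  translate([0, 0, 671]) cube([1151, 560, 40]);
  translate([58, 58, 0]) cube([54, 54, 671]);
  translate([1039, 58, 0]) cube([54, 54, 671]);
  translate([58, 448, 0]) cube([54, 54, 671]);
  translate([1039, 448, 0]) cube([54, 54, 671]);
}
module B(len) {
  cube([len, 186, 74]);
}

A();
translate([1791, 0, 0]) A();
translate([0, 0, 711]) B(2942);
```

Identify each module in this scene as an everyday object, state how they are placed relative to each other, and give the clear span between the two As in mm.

A is a table. B is a beam. A beam spans the tops of two tables. The clear span between the two tables is 640 mm.

Second table starts at x = 1791; first ends at x = 1151; clear span = 1791 − 1151 = 640 mm.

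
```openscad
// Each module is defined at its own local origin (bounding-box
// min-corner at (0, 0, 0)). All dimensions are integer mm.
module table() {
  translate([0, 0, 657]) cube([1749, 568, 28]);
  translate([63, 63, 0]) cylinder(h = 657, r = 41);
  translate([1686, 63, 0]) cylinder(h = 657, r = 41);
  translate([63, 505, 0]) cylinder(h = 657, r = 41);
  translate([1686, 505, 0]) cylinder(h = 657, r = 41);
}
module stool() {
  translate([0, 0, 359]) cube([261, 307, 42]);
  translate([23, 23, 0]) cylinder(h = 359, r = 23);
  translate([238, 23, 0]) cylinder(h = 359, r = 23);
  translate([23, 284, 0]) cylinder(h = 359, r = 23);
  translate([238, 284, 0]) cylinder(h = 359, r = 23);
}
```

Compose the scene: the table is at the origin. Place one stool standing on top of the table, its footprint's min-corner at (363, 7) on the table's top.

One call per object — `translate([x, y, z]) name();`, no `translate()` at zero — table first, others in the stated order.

table();
translate([363, 7, 685]) stool();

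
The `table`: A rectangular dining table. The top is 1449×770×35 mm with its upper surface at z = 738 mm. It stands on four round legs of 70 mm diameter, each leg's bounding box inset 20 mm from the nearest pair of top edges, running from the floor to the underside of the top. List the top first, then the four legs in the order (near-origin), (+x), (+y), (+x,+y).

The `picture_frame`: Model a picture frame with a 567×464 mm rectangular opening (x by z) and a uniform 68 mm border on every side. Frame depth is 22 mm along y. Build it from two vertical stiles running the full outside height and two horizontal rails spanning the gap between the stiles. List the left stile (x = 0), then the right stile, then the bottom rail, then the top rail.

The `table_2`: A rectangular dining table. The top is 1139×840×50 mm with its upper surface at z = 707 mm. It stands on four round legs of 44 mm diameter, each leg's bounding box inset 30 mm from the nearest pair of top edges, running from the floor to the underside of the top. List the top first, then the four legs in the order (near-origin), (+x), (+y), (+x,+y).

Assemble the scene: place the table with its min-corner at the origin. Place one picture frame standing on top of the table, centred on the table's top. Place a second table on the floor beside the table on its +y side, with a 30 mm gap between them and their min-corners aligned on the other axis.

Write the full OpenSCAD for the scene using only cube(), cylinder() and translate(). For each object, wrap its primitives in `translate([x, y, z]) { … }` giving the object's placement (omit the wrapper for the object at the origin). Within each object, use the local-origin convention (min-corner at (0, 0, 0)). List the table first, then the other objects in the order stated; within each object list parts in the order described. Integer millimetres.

translate([0, 0, 703]) cube([1449, 770, 35]);
translate([55, 55, 0]) cylinder(h = 703, r = 35);
translate([1394, 55, 0]) cylinder(h = 703, r = 35);
translate([55, 715, 0]) cylinder(h = 703, r = 35);
translate([1394, 715, 0]) cylinder(h = 703, r = 35);
translate([373, 374, 738]) {
  cube([68, 22, 600]);
  translate([635, 0, 0]) cube([68, 22, 600]);
  translate([68, 0, 0]) cube([567, 22, 68]);
  translate([68, 0, 532]) cube([567, 22, 68]);
}
translate([0, 800, 0]) {
  translate([0, 0, 657]) cube([1139, 840, 50]);
  translate([52, 52, 0]) cylinder(h = 657, r = 22);
  translate([1087, 52, 0]) cylinder(h = 657, r = 22);
  translate([52, 788, 0]) cylinder(h = 657, r = 22);
  translate([1087, 788, 0]) cylinder(h = 657, r = 22);
}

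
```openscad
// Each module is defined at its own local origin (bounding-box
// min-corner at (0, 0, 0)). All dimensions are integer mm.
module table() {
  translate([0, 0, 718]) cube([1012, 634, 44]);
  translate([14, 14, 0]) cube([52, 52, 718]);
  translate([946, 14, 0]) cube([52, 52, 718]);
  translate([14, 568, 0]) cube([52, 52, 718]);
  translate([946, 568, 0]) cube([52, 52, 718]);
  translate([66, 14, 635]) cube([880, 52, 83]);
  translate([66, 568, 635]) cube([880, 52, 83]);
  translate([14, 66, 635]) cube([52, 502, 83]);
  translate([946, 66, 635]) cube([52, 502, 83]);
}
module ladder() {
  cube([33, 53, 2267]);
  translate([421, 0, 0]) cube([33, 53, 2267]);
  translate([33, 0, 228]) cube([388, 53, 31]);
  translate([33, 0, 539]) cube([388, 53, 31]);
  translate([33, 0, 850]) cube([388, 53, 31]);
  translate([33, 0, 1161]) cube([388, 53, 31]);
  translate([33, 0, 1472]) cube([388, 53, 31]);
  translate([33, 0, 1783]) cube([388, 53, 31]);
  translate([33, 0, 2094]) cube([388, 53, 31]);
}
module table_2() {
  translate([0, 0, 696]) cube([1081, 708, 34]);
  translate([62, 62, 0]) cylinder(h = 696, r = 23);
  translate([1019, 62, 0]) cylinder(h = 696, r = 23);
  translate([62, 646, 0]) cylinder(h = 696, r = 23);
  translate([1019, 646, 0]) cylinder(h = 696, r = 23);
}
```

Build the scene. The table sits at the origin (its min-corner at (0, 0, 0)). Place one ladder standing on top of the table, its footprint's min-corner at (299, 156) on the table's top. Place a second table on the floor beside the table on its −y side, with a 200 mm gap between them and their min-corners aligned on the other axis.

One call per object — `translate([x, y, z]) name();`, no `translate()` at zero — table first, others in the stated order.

table();
translate([299, 156, 762]) ladder();
translate([0, -908, 0]) table_2();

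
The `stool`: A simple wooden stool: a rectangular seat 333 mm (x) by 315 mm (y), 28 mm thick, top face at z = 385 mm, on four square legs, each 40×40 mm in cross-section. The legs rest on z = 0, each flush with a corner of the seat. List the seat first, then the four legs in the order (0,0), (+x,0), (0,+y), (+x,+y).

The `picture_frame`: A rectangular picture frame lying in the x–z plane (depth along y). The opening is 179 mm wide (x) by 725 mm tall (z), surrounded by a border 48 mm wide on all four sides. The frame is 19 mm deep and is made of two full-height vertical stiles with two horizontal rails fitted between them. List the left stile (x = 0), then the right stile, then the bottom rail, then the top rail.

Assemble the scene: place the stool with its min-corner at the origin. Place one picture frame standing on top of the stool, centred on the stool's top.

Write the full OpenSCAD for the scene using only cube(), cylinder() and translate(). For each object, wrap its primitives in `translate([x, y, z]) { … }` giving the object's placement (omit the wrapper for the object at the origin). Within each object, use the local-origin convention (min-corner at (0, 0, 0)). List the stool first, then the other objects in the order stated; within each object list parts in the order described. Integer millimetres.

translate([0, 0, 357]) cube([333, 315, 28]);
cube([40, 40, 357]);
translate([293, 0, 0]) cube([40, 40, 357]);
translate([0, 275, 0]) cube([40, 40, 357]);
translate([293, 275, 0]) cube([40, 40, 357]);
translate([29, 148, 385]) {
  cube([48, 19, 821]);
  translate([227, 0, 0]) cube([48, 19, 821]);
  translate([48, 0, 0]) cube([179, 19, 48]);
  translate([48, 0, 773]) cube([179, 19, 48]);
}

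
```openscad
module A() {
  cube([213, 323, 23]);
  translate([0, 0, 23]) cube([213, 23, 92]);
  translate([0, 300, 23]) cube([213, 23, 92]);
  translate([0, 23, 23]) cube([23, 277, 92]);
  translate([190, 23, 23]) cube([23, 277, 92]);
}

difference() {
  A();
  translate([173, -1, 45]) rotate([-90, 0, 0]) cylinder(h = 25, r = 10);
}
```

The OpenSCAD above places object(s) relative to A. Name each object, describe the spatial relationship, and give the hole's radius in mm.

The subtracted cylinder has r = 10 mm.

A is an open box. The open box has a circular hole through its front wall. The hole's radius is 10 mm.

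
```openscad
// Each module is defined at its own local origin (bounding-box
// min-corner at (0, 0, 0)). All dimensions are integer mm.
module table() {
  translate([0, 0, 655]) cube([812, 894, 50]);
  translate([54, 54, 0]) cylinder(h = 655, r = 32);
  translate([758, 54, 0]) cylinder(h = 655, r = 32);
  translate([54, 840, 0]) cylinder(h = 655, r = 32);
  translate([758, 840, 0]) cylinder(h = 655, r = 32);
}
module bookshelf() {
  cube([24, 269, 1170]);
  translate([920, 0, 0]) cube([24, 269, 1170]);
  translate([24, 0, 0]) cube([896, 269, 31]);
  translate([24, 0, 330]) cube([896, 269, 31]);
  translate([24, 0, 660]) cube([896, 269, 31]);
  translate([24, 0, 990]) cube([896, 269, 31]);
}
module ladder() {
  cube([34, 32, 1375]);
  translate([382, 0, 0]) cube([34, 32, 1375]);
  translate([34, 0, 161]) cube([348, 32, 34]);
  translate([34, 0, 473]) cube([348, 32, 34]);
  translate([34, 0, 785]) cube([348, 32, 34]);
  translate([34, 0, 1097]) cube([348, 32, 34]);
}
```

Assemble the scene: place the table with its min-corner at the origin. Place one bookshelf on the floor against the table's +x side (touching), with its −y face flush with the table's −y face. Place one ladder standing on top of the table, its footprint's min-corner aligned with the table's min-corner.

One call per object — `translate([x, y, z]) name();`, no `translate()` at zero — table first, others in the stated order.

table();
translate([812, 0, 0]) bookshelf();
translate([0, 0, 705]) ladder();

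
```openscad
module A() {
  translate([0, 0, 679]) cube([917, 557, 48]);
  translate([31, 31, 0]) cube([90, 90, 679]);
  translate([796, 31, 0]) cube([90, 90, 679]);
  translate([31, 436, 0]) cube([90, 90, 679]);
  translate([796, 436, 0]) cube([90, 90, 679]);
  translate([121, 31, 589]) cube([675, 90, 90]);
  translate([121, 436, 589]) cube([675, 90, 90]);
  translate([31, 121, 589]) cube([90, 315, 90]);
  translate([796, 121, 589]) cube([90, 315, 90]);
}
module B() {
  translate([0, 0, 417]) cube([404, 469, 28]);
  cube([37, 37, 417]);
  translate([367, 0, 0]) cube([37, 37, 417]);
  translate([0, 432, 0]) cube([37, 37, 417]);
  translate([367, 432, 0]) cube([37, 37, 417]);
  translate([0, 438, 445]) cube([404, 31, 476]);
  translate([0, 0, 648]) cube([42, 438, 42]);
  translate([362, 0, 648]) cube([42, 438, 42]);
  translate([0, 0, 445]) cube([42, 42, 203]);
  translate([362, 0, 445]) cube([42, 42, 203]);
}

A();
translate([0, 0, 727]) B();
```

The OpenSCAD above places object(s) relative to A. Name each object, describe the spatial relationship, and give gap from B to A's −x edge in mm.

The chair's min-x is at 0; the table's min-x is 0; gap = 0 mm.

A is a table. B is a chair. The chair is on top of the table. The gap from the chair to the table's −x edge is 0 mm.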